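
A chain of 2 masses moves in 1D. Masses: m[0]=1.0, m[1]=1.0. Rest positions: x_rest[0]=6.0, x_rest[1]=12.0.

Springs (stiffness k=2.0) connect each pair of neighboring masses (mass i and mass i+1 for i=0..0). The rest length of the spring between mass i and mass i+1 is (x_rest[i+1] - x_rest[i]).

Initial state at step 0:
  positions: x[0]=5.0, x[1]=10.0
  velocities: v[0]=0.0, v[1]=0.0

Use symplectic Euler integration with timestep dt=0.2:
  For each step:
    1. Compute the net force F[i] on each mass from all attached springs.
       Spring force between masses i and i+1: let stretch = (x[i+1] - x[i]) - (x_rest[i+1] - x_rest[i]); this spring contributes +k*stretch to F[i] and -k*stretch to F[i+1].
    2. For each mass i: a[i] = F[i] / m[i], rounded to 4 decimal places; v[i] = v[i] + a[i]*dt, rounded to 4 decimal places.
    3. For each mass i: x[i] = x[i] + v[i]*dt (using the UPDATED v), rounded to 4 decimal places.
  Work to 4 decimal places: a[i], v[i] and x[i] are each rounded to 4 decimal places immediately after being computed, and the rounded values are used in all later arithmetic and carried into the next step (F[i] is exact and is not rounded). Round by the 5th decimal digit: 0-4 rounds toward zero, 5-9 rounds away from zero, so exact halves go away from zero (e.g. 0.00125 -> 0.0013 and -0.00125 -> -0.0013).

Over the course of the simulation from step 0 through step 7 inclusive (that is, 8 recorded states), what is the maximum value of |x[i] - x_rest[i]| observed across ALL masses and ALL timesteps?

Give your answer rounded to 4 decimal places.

Answer: 2.0065

Derivation:
Step 0: x=[5.0000 10.0000] v=[0.0000 0.0000]
Step 1: x=[4.9200 10.0800] v=[-0.4000 0.4000]
Step 2: x=[4.7728 10.2272] v=[-0.7360 0.7360]
Step 3: x=[4.5820 10.4180] v=[-0.9542 0.9542]
Step 4: x=[4.3780 10.6220] v=[-1.0198 1.0198]
Step 5: x=[4.1936 10.8064] v=[-0.9222 0.9222]
Step 6: x=[4.0582 10.9418] v=[-0.6771 0.6771]
Step 7: x=[3.9935 11.0065] v=[-0.3237 0.3237]
Max displacement = 2.0065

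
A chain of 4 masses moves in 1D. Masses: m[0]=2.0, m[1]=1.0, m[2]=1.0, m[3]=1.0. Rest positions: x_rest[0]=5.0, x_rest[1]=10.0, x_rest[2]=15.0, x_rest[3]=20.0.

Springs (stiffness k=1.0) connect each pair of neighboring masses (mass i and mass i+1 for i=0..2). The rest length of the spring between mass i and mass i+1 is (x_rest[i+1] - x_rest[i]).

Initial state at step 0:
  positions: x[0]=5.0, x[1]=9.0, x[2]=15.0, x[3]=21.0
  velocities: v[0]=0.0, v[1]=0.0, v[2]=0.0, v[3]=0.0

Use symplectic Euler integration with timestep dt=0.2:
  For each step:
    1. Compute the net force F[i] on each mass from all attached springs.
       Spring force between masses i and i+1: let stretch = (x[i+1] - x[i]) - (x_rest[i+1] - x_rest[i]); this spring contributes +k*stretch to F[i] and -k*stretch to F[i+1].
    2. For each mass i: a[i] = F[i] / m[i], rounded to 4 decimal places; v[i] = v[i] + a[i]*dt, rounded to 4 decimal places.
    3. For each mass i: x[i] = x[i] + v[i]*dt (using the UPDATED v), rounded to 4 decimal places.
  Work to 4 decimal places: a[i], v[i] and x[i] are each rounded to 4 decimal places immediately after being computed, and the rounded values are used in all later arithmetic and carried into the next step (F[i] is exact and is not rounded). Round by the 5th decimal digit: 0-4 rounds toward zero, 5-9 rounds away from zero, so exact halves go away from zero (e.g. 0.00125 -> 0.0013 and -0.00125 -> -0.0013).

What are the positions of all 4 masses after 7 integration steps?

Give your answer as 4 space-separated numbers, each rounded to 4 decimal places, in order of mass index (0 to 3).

Answer: 4.6562 10.4715 15.1365 20.0794

Derivation:
Step 0: x=[5.0000 9.0000 15.0000 21.0000] v=[0.0000 0.0000 0.0000 0.0000]
Step 1: x=[4.9800 9.0800 15.0000 20.9600] v=[-0.1000 0.4000 0.0000 -0.2000]
Step 2: x=[4.9420 9.2328 15.0016 20.8816] v=[-0.1900 0.7640 0.0080 -0.3920]
Step 3: x=[4.8898 9.4447 15.0076 20.7680] v=[-0.2609 1.0596 0.0302 -0.5680]
Step 4: x=[4.8287 9.6969 15.0215 20.6240] v=[-0.3054 1.2612 0.0697 -0.7201]
Step 5: x=[4.7650 9.9674 15.0466 20.4559] v=[-0.3186 1.3525 0.1253 -0.8406]
Step 6: x=[4.7053 10.2330 15.0849 20.2714] v=[-0.2984 1.3279 0.1913 -0.9225]
Step 7: x=[4.6562 10.4715 15.1365 20.0794] v=[-0.2456 1.1927 0.2582 -0.9598]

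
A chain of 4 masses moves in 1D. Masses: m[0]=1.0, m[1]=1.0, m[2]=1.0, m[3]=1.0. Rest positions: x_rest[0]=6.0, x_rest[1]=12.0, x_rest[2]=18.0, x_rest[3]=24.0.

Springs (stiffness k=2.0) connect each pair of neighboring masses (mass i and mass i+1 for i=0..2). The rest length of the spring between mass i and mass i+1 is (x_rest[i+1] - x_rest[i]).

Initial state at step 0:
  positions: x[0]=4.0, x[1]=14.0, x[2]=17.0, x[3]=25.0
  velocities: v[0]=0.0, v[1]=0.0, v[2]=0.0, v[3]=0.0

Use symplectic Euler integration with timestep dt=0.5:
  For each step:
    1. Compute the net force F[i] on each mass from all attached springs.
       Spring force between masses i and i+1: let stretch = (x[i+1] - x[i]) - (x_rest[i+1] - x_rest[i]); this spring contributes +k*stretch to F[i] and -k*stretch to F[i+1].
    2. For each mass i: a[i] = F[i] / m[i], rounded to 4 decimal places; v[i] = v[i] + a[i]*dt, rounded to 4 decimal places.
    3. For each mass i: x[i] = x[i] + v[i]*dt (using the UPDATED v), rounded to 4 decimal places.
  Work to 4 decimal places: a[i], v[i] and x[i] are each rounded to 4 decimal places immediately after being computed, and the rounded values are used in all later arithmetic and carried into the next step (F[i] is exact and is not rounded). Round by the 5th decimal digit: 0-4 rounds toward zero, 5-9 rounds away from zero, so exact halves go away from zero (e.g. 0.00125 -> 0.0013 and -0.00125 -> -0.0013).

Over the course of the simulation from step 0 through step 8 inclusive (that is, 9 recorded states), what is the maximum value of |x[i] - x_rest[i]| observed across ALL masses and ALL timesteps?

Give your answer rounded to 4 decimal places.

Answer: 2.7500

Derivation:
Step 0: x=[4.0000 14.0000 17.0000 25.0000] v=[0.0000 0.0000 0.0000 0.0000]
Step 1: x=[6.0000 10.5000 19.5000 24.0000] v=[4.0000 -7.0000 5.0000 -2.0000]
Step 2: x=[7.2500 9.2500 19.7500 23.7500] v=[2.5000 -2.5000 0.5000 -0.5000]
Step 3: x=[6.5000 12.2500 16.7500 24.5000] v=[-1.5000 6.0000 -6.0000 1.5000]
Step 4: x=[5.6250 14.6250 15.3750 24.3750] v=[-1.7500 4.7500 -2.7500 -0.2500]
Step 5: x=[6.2500 12.8750 18.1250 22.7500] v=[1.2500 -3.5000 5.5000 -3.2500]
Step 6: x=[7.1875 10.4375 20.5625 21.8125] v=[1.8750 -4.8750 4.8750 -1.8750]
Step 7: x=[6.7500 11.4375 18.5625 23.2500] v=[-0.8750 2.0000 -4.0000 2.8750]
Step 8: x=[5.6563 13.6563 15.3438 25.3438] v=[-2.1875 4.4375 -6.4375 4.1875]
Max displacement = 2.7500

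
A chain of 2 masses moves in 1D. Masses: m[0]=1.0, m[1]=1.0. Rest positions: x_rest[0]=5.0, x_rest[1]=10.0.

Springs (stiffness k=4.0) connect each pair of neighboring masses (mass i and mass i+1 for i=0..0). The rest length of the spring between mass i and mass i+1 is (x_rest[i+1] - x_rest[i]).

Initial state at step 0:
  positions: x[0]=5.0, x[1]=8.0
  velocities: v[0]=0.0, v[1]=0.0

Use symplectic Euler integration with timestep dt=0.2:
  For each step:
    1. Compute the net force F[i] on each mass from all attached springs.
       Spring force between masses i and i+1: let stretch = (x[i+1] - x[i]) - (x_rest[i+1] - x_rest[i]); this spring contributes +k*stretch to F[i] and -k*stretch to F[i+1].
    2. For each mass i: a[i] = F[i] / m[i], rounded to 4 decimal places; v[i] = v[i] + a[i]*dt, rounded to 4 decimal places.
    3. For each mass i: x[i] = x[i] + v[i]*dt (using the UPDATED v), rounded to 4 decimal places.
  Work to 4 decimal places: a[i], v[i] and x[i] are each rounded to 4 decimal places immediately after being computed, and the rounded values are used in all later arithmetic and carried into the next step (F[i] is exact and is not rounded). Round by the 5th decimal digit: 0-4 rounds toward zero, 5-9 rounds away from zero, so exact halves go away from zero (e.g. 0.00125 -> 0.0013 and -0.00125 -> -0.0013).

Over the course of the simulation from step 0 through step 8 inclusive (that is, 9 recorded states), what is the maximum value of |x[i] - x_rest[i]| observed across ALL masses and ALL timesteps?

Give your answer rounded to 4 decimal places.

Answer: 2.0425

Derivation:
Step 0: x=[5.0000 8.0000] v=[0.0000 0.0000]
Step 1: x=[4.6800 8.3200] v=[-1.6000 1.6000]
Step 2: x=[4.1424 8.8576] v=[-2.6880 2.6880]
Step 3: x=[3.5592 9.4408] v=[-2.9158 2.9158]
Step 4: x=[3.1171 9.8829] v=[-2.2105 2.2105]
Step 5: x=[2.9575 10.0425] v=[-0.7979 0.7979]
Step 6: x=[3.1315 9.8685] v=[0.8701 -0.8701]
Step 7: x=[3.5834 9.4166] v=[2.2597 -2.2597]
Step 8: x=[4.1687 8.8313] v=[2.9263 -2.9263]
Max displacement = 2.0425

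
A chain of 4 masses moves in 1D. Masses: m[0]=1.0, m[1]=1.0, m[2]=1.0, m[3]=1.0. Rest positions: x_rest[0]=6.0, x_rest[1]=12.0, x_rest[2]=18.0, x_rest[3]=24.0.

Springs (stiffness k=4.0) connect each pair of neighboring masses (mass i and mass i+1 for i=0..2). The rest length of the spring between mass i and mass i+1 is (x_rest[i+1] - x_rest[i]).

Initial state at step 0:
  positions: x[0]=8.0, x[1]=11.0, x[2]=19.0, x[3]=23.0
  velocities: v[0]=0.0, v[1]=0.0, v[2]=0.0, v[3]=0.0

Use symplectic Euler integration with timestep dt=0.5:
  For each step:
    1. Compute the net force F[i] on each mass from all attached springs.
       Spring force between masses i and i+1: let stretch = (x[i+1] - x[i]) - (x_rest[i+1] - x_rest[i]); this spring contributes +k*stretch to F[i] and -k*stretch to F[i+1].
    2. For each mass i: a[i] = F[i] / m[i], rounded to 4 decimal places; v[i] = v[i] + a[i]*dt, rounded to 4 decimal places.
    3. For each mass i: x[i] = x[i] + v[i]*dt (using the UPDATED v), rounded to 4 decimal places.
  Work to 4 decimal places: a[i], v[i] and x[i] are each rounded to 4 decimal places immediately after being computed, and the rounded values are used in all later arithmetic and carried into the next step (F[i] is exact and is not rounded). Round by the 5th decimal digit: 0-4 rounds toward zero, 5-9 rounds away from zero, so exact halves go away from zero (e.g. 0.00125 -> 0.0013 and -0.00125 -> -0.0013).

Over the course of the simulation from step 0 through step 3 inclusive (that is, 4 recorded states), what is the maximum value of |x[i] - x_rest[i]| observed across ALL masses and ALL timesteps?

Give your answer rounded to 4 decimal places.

Answer: 4.0000

Derivation:
Step 0: x=[8.0000 11.0000 19.0000 23.0000] v=[0.0000 0.0000 0.0000 0.0000]
Step 1: x=[5.0000 16.0000 15.0000 25.0000] v=[-6.0000 10.0000 -8.0000 4.0000]
Step 2: x=[7.0000 9.0000 22.0000 23.0000] v=[4.0000 -14.0000 14.0000 -4.0000]
Step 3: x=[5.0000 13.0000 17.0000 26.0000] v=[-4.0000 8.0000 -10.0000 6.0000]
Max displacement = 4.0000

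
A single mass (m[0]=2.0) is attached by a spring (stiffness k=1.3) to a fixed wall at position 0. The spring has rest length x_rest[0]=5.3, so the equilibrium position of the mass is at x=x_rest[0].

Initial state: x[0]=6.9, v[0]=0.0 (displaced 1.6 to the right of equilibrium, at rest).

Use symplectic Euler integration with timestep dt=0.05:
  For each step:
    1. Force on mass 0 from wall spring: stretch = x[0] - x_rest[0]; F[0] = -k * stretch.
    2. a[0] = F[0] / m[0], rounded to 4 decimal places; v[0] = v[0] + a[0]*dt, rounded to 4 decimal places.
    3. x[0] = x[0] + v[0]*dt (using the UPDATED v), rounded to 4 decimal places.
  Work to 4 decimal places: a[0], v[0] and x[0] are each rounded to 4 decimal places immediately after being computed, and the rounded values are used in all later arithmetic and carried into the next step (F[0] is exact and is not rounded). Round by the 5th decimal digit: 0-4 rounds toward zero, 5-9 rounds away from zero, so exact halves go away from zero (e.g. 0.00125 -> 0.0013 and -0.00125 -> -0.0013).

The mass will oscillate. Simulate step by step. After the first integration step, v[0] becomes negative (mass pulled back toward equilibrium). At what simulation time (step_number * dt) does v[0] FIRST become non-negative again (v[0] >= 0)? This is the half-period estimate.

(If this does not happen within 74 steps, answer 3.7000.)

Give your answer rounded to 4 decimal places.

Step 0: x=[6.9000] v=[0.0000]
Step 1: x=[6.8974] v=[-0.0520]
Step 2: x=[6.8922] v=[-0.1039]
Step 3: x=[6.8844] v=[-0.1556]
Step 4: x=[6.8740] v=[-0.2071]
Step 5: x=[6.8611] v=[-0.2583]
Step 6: x=[6.8457] v=[-0.3090]
Step 7: x=[6.8277] v=[-0.3592]
Step 8: x=[6.8073] v=[-0.4089]
Step 9: x=[6.7844] v=[-0.4579]
Step 10: x=[6.7591] v=[-0.5061]
Step 11: x=[6.7314] v=[-0.5535]
Step 12: x=[6.7014] v=[-0.6000]
Step 13: x=[6.6691] v=[-0.6455]
Step 14: x=[6.6346] v=[-0.6900]
Step 15: x=[6.5979] v=[-0.7334]
Step 16: x=[6.5591] v=[-0.7756]
Step 17: x=[6.5183] v=[-0.8165]
Step 18: x=[6.4755] v=[-0.8561]
Step 19: x=[6.4308] v=[-0.8943]
Step 20: x=[6.3842] v=[-0.9311]
Step 21: x=[6.3359] v=[-0.9663]
Step 22: x=[6.2859] v=[-1.0000]
Step 23: x=[6.2343] v=[-1.0320]
Step 24: x=[6.1812] v=[-1.0624]
Step 25: x=[6.1267] v=[-1.0910]
Step 26: x=[6.0708] v=[-1.1179]
Step 27: x=[6.0137] v=[-1.1430]
Step 28: x=[5.9554] v=[-1.1662]
Step 29: x=[5.8960] v=[-1.1875]
Step 30: x=[5.8357] v=[-1.2069]
Step 31: x=[5.7745] v=[-1.2243]
Step 32: x=[5.7125] v=[-1.2397]
Step 33: x=[5.6498] v=[-1.2531]
Step 34: x=[5.5866] v=[-1.2645]
Step 35: x=[5.5229] v=[-1.2738]
Step 36: x=[5.4589] v=[-1.2810]
Step 37: x=[5.3946] v=[-1.2862]
Step 38: x=[5.3301] v=[-1.2893]
Step 39: x=[5.2656] v=[-1.2903]
Step 40: x=[5.2011] v=[-1.2892]
Step 41: x=[5.1368] v=[-1.2860]
Step 42: x=[5.0728] v=[-1.2807]
Step 43: x=[5.0091] v=[-1.2733]
Step 44: x=[4.9459] v=[-1.2638]
Step 45: x=[4.8833] v=[-1.2523]
Step 46: x=[4.8214] v=[-1.2388]
Step 47: x=[4.7602] v=[-1.2232]
Step 48: x=[4.6999] v=[-1.2057]
Step 49: x=[4.6406] v=[-1.1862]
Step 50: x=[4.5824] v=[-1.1648]
Step 51: x=[4.5253] v=[-1.1415]
Step 52: x=[4.4695] v=[-1.1163]
Step 53: x=[4.4150] v=[-1.0893]
Step 54: x=[4.3620] v=[-1.0605]
Step 55: x=[4.3105] v=[-1.0300]
Step 56: x=[4.2606] v=[-0.9978]
Step 57: x=[4.2124] v=[-0.9640]
Step 58: x=[4.1660] v=[-0.9287]
Step 59: x=[4.1214] v=[-0.8918]
Step 60: x=[4.0787] v=[-0.8535]
Step 61: x=[4.0380] v=[-0.8138]
Step 62: x=[3.9994] v=[-0.7728]
Step 63: x=[3.9629] v=[-0.7305]
Step 64: x=[3.9286] v=[-0.6870]
Step 65: x=[3.8965] v=[-0.6424]
Step 66: x=[3.8667] v=[-0.5968]
Step 67: x=[3.8392] v=[-0.5502]
Step 68: x=[3.8141] v=[-0.5027]
Step 69: x=[3.7914] v=[-0.4544]
Step 70: x=[3.7711] v=[-0.4054]
Step 71: x=[3.7533] v=[-0.3557]
Step 72: x=[3.7380] v=[-0.3054]
Step 73: x=[3.7253] v=[-0.2546]
Step 74: x=[3.7151] v=[-0.2034]
v[0] did not become non-negative within 74 steps; using fallback time=3.7000

Answer: 3.7000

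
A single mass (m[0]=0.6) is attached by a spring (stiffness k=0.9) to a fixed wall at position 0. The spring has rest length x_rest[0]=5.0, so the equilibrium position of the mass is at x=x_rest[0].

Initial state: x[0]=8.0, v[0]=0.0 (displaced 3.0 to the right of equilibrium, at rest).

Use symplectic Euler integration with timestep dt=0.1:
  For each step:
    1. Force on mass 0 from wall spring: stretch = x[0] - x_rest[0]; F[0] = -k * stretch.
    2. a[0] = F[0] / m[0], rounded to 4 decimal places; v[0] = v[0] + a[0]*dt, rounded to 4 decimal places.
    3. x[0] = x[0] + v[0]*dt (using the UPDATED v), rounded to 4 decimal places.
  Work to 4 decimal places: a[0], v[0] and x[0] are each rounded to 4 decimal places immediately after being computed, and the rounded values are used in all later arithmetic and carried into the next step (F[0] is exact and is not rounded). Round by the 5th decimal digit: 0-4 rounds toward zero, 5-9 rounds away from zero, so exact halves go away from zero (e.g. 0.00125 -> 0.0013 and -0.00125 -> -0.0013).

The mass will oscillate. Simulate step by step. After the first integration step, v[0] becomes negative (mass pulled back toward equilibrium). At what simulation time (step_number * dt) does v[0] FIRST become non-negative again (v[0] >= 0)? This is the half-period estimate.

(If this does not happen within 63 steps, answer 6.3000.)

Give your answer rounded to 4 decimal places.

Step 0: x=[8.0000] v=[0.0000]
Step 1: x=[7.9550] v=[-0.4500]
Step 2: x=[7.8657] v=[-0.8933]
Step 3: x=[7.7334] v=[-1.3232]
Step 4: x=[7.5601] v=[-1.7332]
Step 5: x=[7.3484] v=[-2.1172]
Step 6: x=[7.1015] v=[-2.4695]
Step 7: x=[6.8230] v=[-2.7847]
Step 8: x=[6.5172] v=[-3.0582]
Step 9: x=[6.1886] v=[-3.2858]
Step 10: x=[5.8422] v=[-3.4641]
Step 11: x=[5.4832] v=[-3.5904]
Step 12: x=[5.1169] v=[-3.6629]
Step 13: x=[4.7489] v=[-3.6804]
Step 14: x=[4.3846] v=[-3.6427]
Step 15: x=[4.0296] v=[-3.5504]
Step 16: x=[3.6891] v=[-3.4048]
Step 17: x=[3.3683] v=[-3.2082]
Step 18: x=[3.0720] v=[-2.9634]
Step 19: x=[2.8046] v=[-2.6742]
Step 20: x=[2.5701] v=[-2.3449]
Step 21: x=[2.3721] v=[-1.9804]
Step 22: x=[2.2135] v=[-1.5862]
Step 23: x=[2.0967] v=[-1.1682]
Step 24: x=[2.0234] v=[-0.7327]
Step 25: x=[1.9948] v=[-0.2862]
Step 26: x=[2.0113] v=[0.1646]
First v>=0 after going negative at step 26, time=2.6000

Answer: 2.6000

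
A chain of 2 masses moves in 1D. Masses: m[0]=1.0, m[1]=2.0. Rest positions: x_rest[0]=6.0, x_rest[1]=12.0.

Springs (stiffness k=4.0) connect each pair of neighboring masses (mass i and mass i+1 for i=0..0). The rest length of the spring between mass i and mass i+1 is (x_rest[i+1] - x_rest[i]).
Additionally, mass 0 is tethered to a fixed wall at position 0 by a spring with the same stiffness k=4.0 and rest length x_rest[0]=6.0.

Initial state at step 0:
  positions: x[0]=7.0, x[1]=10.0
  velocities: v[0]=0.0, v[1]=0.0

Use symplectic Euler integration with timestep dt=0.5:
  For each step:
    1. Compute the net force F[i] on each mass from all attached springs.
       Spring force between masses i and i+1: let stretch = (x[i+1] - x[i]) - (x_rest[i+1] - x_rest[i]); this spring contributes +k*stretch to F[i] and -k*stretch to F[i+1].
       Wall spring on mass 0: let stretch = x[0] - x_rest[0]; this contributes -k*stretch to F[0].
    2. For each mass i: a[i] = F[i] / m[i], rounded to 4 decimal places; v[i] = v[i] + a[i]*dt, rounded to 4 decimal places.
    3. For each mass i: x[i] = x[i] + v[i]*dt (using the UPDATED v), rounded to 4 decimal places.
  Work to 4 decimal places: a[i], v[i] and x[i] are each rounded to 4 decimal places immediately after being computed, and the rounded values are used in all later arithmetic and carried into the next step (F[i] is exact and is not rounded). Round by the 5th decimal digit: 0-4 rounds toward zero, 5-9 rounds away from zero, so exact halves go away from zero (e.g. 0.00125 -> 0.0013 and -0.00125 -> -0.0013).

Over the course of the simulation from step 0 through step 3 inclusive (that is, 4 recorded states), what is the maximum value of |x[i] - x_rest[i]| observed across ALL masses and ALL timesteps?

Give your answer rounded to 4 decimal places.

Step 0: x=[7.0000 10.0000] v=[0.0000 0.0000]
Step 1: x=[3.0000 11.5000] v=[-8.0000 3.0000]
Step 2: x=[4.5000 11.7500] v=[3.0000 0.5000]
Step 3: x=[8.7500 11.3750] v=[8.5000 -0.7500]
Max displacement = 3.0000

Answer: 3.0000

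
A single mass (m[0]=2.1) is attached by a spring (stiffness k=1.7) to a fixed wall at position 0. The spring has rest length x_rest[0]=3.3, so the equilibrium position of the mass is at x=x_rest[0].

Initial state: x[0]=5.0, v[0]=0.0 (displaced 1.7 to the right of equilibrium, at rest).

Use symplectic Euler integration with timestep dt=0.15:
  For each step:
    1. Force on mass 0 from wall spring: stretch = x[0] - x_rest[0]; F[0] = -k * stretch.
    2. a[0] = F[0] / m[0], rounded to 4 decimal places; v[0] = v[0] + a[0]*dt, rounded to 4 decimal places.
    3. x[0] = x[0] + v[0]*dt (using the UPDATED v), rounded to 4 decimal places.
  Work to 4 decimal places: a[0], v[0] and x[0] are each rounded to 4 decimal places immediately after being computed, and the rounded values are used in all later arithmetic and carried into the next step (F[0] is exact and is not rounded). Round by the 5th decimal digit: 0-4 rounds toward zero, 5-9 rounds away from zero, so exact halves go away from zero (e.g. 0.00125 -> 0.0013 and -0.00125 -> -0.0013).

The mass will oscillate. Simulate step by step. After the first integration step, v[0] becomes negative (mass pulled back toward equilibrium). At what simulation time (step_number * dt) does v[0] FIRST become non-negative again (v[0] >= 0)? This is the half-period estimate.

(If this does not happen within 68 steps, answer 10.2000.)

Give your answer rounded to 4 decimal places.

Step 0: x=[5.0000] v=[0.0000]
Step 1: x=[4.9690] v=[-0.2064]
Step 2: x=[4.9076] v=[-0.4091]
Step 3: x=[4.8170] v=[-0.6043]
Step 4: x=[4.6987] v=[-0.7885]
Step 5: x=[4.5550] v=[-0.9583]
Step 6: x=[4.3884] v=[-1.1107]
Step 7: x=[4.2020] v=[-1.2429]
Step 8: x=[3.9991] v=[-1.3524]
Step 9: x=[3.7835] v=[-1.4373]
Step 10: x=[3.5591] v=[-1.4960]
Step 11: x=[3.3300] v=[-1.5275]
Step 12: x=[3.1003] v=[-1.5311]
Step 13: x=[2.8743] v=[-1.5068]
Step 14: x=[2.6560] v=[-1.4551]
Step 15: x=[2.4495] v=[-1.3769]
Step 16: x=[2.2585] v=[-1.2736]
Step 17: x=[2.0864] v=[-1.1471]
Step 18: x=[1.9364] v=[-0.9997]
Step 19: x=[1.8113] v=[-0.8341]
Step 20: x=[1.7133] v=[-0.6533]
Step 21: x=[1.6442] v=[-0.4606]
Step 22: x=[1.6053] v=[-0.2595]
Step 23: x=[1.5972] v=[-0.0537]
Step 24: x=[1.6202] v=[0.1531]
First v>=0 after going negative at step 24, time=3.6000

Answer: 3.6000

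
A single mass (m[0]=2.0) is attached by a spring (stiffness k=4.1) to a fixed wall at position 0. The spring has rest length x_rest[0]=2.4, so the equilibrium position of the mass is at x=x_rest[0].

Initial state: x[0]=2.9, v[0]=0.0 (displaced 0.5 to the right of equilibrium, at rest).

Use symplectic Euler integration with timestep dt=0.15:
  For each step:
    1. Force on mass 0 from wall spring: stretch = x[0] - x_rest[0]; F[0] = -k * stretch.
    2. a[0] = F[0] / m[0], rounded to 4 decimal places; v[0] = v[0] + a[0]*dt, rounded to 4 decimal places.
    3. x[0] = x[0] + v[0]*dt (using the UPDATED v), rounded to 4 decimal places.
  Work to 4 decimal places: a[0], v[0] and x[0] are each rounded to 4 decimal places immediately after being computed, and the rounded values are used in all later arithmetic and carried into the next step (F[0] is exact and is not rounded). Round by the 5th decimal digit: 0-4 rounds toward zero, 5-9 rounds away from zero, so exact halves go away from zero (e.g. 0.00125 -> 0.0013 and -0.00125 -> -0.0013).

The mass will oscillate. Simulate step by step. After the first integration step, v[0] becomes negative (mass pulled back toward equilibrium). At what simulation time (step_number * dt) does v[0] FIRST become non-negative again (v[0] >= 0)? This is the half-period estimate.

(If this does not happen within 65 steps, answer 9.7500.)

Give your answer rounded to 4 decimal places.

Answer: 2.2500

Derivation:
Step 0: x=[2.9000] v=[0.0000]
Step 1: x=[2.8769] v=[-0.1538]
Step 2: x=[2.8318] v=[-0.3004]
Step 3: x=[2.7668] v=[-0.4332]
Step 4: x=[2.6849] v=[-0.5460]
Step 5: x=[2.5899] v=[-0.6336]
Step 6: x=[2.4861] v=[-0.6920]
Step 7: x=[2.3783] v=[-0.7185]
Step 8: x=[2.2715] v=[-0.7118]
Step 9: x=[2.1707] v=[-0.6723]
Step 10: x=[2.0804] v=[-0.6018]
Step 11: x=[2.0049] v=[-0.5035]
Step 12: x=[1.9476] v=[-0.3820]
Step 13: x=[1.9112] v=[-0.2429]
Step 14: x=[1.8973] v=[-0.0926]
Step 15: x=[1.9066] v=[0.0620]
First v>=0 after going negative at step 15, time=2.2500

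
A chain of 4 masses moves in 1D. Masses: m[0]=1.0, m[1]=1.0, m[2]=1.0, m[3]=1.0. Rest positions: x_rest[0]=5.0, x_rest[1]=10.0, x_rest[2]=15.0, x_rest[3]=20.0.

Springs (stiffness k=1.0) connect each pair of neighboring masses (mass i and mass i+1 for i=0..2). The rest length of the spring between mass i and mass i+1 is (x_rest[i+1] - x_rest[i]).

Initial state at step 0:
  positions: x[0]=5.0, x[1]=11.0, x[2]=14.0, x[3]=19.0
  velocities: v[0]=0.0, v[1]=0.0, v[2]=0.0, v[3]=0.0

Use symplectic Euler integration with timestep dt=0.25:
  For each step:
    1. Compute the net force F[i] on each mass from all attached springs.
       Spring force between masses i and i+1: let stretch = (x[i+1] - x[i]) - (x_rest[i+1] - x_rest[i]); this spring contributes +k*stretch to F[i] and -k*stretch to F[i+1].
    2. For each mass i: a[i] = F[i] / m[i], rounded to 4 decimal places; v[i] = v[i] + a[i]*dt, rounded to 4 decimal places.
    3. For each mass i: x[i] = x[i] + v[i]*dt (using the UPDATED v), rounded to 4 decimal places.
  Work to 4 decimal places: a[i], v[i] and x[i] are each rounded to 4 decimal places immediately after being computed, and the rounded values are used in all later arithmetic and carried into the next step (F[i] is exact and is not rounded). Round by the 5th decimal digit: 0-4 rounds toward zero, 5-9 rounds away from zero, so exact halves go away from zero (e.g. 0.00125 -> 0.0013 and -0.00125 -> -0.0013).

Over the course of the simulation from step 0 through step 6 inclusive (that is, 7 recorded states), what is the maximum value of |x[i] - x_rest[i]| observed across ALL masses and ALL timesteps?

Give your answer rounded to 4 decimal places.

Answer: 1.0087

Derivation:
Step 0: x=[5.0000 11.0000 14.0000 19.0000] v=[0.0000 0.0000 0.0000 0.0000]
Step 1: x=[5.0625 10.8125 14.1250 19.0000] v=[0.2500 -0.7500 0.5000 0.0000]
Step 2: x=[5.1719 10.4727 14.3477 19.0078] v=[0.4375 -1.3594 0.8906 0.0313]
Step 3: x=[5.3001 10.0437 14.6194 19.0369] v=[0.5127 -1.7159 1.0869 0.1163]
Step 4: x=[5.4123 9.6042 14.8813 19.1024] v=[0.4486 -1.7579 1.0474 0.2619]
Step 5: x=[5.4740 9.2326 15.0772 19.2166] v=[0.2466 -1.4866 0.7834 0.4566]
Step 6: x=[5.4581 8.9913 15.1665 19.3846] v=[-0.0638 -0.9651 0.3571 0.6718]
Max displacement = 1.0087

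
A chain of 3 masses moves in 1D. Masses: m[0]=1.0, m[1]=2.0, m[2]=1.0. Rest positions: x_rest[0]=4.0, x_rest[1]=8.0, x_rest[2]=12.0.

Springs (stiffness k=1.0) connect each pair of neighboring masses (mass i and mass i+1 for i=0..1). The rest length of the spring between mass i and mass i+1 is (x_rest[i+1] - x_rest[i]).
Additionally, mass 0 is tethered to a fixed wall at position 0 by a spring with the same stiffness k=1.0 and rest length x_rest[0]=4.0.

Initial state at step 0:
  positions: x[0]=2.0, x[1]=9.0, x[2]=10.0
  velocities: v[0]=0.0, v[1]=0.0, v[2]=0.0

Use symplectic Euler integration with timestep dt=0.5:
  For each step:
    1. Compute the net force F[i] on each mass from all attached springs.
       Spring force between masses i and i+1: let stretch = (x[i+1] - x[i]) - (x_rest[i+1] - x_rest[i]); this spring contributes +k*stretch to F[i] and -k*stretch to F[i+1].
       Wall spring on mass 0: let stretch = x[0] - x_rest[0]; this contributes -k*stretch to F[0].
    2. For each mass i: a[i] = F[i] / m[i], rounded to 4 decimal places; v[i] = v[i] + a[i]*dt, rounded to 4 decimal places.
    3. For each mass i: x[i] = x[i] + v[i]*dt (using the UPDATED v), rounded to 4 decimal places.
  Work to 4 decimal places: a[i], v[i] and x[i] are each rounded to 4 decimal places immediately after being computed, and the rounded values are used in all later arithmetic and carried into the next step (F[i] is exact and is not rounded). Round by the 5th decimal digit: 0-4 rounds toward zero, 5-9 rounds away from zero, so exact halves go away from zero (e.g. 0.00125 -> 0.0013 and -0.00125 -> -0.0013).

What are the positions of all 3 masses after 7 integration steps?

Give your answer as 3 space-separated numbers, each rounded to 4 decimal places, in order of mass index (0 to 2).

Answer: 1.3877 8.9910 11.3422

Derivation:
Step 0: x=[2.0000 9.0000 10.0000] v=[0.0000 0.0000 0.0000]
Step 1: x=[3.2500 8.2500 10.7500] v=[2.5000 -1.5000 1.5000]
Step 2: x=[4.9375 7.1875 11.8750] v=[3.3750 -2.1250 2.2500]
Step 3: x=[5.9532 6.4297 12.8282] v=[2.0313 -1.5156 1.9063]
Step 4: x=[5.5997 6.4122 13.1818] v=[-0.7071 -0.0351 0.7071]
Step 5: x=[4.0494 7.1393 12.8430] v=[-3.1007 1.4542 -0.6777]
Step 6: x=[2.2592 8.1932 12.0782] v=[-3.5805 2.1077 -1.5296]
Step 7: x=[1.3877 8.9910 11.3422] v=[-1.7431 1.5955 -1.4721]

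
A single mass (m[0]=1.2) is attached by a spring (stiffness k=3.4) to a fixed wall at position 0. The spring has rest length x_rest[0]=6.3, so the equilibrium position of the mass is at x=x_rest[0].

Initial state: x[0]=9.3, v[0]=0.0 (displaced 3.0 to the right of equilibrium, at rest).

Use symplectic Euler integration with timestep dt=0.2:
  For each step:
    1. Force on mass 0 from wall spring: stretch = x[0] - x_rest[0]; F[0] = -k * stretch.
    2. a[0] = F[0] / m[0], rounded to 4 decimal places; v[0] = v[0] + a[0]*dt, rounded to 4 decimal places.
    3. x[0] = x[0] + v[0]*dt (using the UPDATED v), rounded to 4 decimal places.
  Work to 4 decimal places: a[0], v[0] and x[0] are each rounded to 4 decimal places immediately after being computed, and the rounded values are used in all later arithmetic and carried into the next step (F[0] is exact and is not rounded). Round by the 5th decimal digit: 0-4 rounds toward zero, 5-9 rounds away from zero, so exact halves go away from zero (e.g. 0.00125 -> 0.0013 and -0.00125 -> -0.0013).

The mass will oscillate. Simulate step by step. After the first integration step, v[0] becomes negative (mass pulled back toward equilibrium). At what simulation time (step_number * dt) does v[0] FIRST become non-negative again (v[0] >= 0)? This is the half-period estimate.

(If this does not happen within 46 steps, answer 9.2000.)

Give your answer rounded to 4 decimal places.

Answer: 2.0000

Derivation:
Step 0: x=[9.3000] v=[0.0000]
Step 1: x=[8.9600] v=[-1.7000]
Step 2: x=[8.3185] v=[-3.2073]
Step 3: x=[7.4483] v=[-4.3511]
Step 4: x=[6.4479] v=[-5.0018]
Step 5: x=[5.4308] v=[-5.0856]
Step 6: x=[4.5122] v=[-4.5931]
Step 7: x=[3.7962] v=[-3.5800]
Step 8: x=[3.3640] v=[-2.1612]
Step 9: x=[3.2645] v=[-0.4975]
Step 10: x=[3.5090] v=[1.2226]
First v>=0 after going negative at step 10, time=2.0000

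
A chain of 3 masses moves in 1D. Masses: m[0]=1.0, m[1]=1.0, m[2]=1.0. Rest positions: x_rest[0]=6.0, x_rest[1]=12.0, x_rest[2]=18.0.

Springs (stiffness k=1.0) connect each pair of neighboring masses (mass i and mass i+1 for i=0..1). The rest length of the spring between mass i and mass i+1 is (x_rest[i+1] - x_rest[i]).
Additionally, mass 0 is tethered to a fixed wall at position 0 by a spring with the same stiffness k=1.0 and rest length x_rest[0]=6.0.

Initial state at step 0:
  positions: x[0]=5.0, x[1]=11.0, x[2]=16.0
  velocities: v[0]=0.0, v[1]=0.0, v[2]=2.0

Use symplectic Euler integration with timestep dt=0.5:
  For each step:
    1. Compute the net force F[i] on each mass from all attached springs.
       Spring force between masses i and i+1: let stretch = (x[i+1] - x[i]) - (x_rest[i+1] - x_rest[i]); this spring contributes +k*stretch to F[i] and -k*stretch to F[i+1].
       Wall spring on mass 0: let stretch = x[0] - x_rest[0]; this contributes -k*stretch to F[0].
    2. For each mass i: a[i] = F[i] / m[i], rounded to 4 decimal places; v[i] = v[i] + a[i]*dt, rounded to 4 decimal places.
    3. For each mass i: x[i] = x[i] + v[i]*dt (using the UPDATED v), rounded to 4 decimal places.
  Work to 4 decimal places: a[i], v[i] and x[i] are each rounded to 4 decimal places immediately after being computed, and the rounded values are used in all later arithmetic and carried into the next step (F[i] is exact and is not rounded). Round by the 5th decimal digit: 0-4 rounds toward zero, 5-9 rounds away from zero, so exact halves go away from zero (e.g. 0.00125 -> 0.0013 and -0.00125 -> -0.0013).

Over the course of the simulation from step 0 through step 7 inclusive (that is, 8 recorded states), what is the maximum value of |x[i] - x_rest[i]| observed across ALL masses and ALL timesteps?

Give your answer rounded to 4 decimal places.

Answer: 2.6686

Derivation:
Step 0: x=[5.0000 11.0000 16.0000] v=[0.0000 0.0000 2.0000]
Step 1: x=[5.2500 10.7500 17.2500] v=[0.5000 -0.5000 2.5000]
Step 2: x=[5.5625 10.7500 18.3750] v=[0.6250 0.0000 2.2500]
Step 3: x=[5.7813 11.3594 19.0938] v=[0.4375 1.2188 1.4375]
Step 4: x=[5.9493 12.5079 19.3790] v=[0.3359 2.2970 0.5703]
Step 5: x=[6.2696 13.7346 19.4464] v=[0.6406 2.4533 0.1348]
Step 6: x=[6.8888 14.5230 19.5859] v=[1.2383 1.5767 0.2789]
Step 7: x=[7.6943 14.6686 19.9597] v=[1.6110 0.2911 0.7475]
Max displacement = 2.6686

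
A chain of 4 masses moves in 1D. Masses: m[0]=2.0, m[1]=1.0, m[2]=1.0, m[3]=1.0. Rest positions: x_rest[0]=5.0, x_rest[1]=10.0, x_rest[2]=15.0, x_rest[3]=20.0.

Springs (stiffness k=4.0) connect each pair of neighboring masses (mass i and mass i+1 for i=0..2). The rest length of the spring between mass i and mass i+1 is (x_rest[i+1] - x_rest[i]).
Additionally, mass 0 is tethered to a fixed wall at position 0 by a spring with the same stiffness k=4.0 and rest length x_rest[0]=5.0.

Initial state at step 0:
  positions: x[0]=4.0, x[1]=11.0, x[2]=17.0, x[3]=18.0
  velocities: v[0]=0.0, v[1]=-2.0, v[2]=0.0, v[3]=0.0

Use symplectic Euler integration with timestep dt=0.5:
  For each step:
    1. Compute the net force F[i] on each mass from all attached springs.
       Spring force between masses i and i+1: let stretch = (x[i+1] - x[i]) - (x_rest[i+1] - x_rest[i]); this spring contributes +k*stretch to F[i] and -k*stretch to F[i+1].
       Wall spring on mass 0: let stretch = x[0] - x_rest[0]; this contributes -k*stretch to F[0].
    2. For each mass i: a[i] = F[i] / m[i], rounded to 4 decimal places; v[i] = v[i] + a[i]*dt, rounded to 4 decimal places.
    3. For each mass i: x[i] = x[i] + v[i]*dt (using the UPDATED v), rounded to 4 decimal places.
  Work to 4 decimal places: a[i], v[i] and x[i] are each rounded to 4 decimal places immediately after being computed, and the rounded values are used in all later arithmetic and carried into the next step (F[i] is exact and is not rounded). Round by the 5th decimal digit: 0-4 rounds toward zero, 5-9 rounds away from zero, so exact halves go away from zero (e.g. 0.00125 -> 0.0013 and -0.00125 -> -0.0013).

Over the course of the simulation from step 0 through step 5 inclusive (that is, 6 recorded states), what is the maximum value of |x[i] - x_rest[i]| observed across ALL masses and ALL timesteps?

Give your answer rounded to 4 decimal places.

Step 0: x=[4.0000 11.0000 17.0000 18.0000] v=[0.0000 -2.0000 0.0000 0.0000]
Step 1: x=[5.5000 9.0000 12.0000 22.0000] v=[3.0000 -4.0000 -10.0000 8.0000]
Step 2: x=[6.0000 6.5000 14.0000 21.0000] v=[1.0000 -5.0000 4.0000 -2.0000]
Step 3: x=[3.7500 11.0000 15.5000 18.0000] v=[-4.5000 9.0000 3.0000 -6.0000]
Step 4: x=[3.2500 12.7500 15.0000 17.5000] v=[-1.0000 3.5000 -1.0000 -1.0000]
Step 5: x=[5.8750 7.2500 14.7500 19.5000] v=[5.2500 -11.0000 -0.5000 4.0000]
Max displacement = 3.5000

Answer: 3.5000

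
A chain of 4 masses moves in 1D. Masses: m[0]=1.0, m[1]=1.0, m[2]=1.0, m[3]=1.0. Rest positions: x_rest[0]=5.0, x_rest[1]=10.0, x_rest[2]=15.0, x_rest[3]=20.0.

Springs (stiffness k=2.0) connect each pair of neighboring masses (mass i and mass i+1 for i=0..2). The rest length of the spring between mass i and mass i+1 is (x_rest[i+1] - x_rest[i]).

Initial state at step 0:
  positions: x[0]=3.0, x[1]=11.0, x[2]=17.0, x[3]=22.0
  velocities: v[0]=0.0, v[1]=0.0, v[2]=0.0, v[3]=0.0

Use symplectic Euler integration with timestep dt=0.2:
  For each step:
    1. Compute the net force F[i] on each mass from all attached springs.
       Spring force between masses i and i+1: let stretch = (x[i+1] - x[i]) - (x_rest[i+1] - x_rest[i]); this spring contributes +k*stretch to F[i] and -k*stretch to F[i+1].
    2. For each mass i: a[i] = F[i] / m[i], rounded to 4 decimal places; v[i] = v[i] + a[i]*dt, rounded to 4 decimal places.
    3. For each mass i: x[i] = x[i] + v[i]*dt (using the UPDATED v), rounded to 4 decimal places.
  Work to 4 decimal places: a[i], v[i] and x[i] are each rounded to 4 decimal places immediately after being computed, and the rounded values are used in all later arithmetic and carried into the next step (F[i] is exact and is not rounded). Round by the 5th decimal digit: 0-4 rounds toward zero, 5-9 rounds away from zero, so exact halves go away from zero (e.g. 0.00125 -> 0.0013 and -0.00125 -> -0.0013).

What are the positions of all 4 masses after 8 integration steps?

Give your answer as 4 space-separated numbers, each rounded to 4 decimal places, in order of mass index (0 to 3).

Step 0: x=[3.0000 11.0000 17.0000 22.0000] v=[0.0000 0.0000 0.0000 0.0000]
Step 1: x=[3.2400 10.8400 16.9200 22.0000] v=[1.2000 -0.8000 -0.4000 0.0000]
Step 2: x=[3.6880 10.5584 16.7600 21.9936] v=[2.2400 -1.4080 -0.8000 -0.0320]
Step 3: x=[4.2856 10.2233 16.5226 21.9685] v=[2.9882 -1.6755 -1.1872 -0.1254]
Step 4: x=[4.9583 9.9171 16.2169 21.9077] v=[3.3633 -1.5309 -1.5286 -0.3038]
Step 5: x=[5.6277 9.7182 15.8625 21.7917] v=[3.3468 -0.9945 -1.7722 -0.5801]
Step 6: x=[6.2243 9.6836 15.4909 21.6013] v=[2.9830 -0.1730 -1.8582 -0.9518]
Step 7: x=[6.6976 9.8368 15.1435 21.3221] v=[2.3667 0.7662 -1.7370 -1.3960]
Step 8: x=[7.0221 10.1634 14.8659 20.9486] v=[1.6224 1.6332 -1.3882 -1.8674]

Answer: 7.0221 10.1634 14.8659 20.9486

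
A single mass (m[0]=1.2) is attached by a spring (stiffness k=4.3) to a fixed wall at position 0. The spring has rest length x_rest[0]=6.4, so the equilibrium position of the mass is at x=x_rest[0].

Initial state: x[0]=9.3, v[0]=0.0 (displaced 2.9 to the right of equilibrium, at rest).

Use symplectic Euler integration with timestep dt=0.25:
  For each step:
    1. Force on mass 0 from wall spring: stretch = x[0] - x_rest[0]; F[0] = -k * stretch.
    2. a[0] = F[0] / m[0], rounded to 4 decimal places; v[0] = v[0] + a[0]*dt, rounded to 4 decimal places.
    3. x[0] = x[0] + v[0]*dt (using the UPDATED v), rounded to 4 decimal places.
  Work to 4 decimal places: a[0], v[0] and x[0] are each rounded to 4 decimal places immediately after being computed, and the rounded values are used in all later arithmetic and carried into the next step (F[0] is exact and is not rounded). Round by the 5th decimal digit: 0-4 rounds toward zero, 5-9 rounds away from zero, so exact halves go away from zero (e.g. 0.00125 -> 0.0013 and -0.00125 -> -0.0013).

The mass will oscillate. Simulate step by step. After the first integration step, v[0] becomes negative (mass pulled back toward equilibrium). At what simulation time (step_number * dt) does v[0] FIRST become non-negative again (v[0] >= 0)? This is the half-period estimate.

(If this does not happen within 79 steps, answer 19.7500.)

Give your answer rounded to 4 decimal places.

Step 0: x=[9.3000] v=[0.0000]
Step 1: x=[8.6505] v=[-2.5979]
Step 2: x=[7.4970] v=[-4.6140]
Step 3: x=[6.0978] v=[-5.5967]
Step 4: x=[4.7663] v=[-5.3260]
Step 5: x=[3.8007] v=[-3.8625]
Step 6: x=[3.4172] v=[-1.5340]
Step 7: x=[3.7017] v=[1.1381]
First v>=0 after going negative at step 7, time=1.7500

Answer: 1.7500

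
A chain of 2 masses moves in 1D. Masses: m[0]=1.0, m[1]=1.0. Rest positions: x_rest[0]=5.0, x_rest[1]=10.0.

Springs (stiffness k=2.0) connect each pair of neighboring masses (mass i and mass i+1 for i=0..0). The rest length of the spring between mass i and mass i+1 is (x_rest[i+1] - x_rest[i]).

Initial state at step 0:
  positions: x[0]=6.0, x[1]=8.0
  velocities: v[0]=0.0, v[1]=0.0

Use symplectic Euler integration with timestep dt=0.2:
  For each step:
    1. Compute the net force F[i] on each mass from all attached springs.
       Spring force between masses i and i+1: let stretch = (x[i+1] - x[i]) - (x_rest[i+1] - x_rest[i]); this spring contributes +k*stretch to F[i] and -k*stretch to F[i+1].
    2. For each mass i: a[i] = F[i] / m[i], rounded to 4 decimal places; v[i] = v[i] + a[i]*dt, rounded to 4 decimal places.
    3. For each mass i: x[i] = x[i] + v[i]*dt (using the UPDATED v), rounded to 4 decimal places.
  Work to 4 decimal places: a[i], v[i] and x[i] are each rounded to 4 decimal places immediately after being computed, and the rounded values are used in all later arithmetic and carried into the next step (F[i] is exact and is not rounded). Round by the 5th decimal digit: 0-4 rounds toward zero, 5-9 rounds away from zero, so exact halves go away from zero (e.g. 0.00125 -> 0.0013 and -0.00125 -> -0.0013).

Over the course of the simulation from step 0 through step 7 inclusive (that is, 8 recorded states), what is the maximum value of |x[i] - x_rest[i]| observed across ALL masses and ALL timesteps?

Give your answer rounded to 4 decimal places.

Answer: 2.0197

Derivation:
Step 0: x=[6.0000 8.0000] v=[0.0000 0.0000]
Step 1: x=[5.7600 8.2400] v=[-1.2000 1.2000]
Step 2: x=[5.3184 8.6816] v=[-2.2080 2.2080]
Step 3: x=[4.7459 9.2541] v=[-2.8627 2.8627]
Step 4: x=[4.1340 9.8660] v=[-3.0594 3.0594]
Step 5: x=[3.5807 10.4193] v=[-2.7666 2.7666]
Step 6: x=[3.1745 10.8255] v=[-2.0312 2.0312]
Step 7: x=[2.9803 11.0197] v=[-0.9708 0.9708]
Max displacement = 2.0197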